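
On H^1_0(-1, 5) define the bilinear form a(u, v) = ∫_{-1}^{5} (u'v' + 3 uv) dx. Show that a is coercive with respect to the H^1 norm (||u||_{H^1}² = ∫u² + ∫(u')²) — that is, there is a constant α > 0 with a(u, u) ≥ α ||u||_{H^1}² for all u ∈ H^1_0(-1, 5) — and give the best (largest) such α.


α = 1

Coercivity of a(·,·) on H^1_0(-1, 5) means a(u, u) ≥ α ||u||_{H^1}² for every u ∈ H^1_0.
The interval has length L = 6, and Poincaré/coercivity depend only on L. Here a(u, u) = ∫(u')² + (3)·∫u².
Here c = 3 ≥ 1, so a(u,u) = ∫(u')² + c∫u² ≥ ∫(u')² + ∫u² = ||u||_{H^1}², i.e. α = 1 works. No larger α is possible: a(u,u) ≥ α||u||_{H^1}² means (1−α)∫(u')² ≥ (α−c)∫u², and for the modes u_n = sin(nπ(x−x₀)/L) (x₀ the left endpoint) one has ∫u_n²/∫(u_n')² = (L/(nπ))² → 0, so a(u_n,u_n)/||u_n||_{H^1}² → 1. Hence the optimal constant is α = 1.
Therefore α = 1.


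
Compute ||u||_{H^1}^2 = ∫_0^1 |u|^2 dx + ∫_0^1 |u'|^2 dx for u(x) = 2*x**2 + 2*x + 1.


||u||_{H^1}^2 = 129/5

The H^1 norm (squared) on an interval (0, L) is
  ||u||_{H^1}^2 = ∫_0^L u(x)^2 dx + ∫_0^L u'(x)^2 dx.
Compute u'(x) = 4*x + 2.
Then u(x)^2 = 4*x**4 + 8*x**3 + 8*x**2 + 4*x + 1 and u'(x)^2 = 16*x**2 + 16*x + 4.
Integrate each monomial from 0 to 1 using ∫_0^1 c·x^n dx = c·1^(n+1)/(n+1):
  ∫_0^1 u(x)^2 dx = ∫_0^1 (4*x^4 + 8*x^3 + 8*x^2 + 4*x + 1) dx. Term by term:
    ∫_0^1 4*x^4 dx = 4/5;  ∫_0^1 8*x^3 dx = 2;  ∫_0^1 8*x^2 dx = 8/3;
    ∫_0^1 4*x dx = 2;  ∫_0^1 1 dx = 1.
  Sum: 4/5 + 2 + 8/3 + 2 + 1 = 127/15.
  ∫_0^1 u'(x)^2 dx = ∫_0^1 (16*x^2 + 16*x + 4) dx. Term by term:
    ∫_0^1 16*x^2 dx = 16/3;  ∫_0^1 16*x dx = 8;  ∫_0^1 4 dx = 4.
  Sum: 16/3 + 8 + 4 = 52/3.
Adding: ||u||_{H^1}^2 = 127/15 + 52/3 = 129/5.


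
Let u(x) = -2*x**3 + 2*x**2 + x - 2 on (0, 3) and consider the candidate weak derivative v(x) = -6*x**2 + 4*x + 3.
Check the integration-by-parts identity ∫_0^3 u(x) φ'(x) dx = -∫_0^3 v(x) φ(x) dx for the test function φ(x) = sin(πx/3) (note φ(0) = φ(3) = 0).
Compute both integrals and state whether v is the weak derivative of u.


LHS = -648/π^3 + 120/π, RHS = -648/π^3 + 108/π. No, v is not the weak derivative of u.

u(x) = -2*x**3 + 2*x**2 + x - 2, classical derivative u'(x) = -6*x**2 + 4*x + 1.
φ(x) = sin(πx/3), so φ'(x) = π*cos(π*x/3)/3.
Note φ(0) = φ(3) = 0, so the boundary term u·φ vanishes.
LHS = ∫_0^3 u(x) φ'(x) dx = ∫_0^3 (-2*π*x^3*cos(π*x/3)/3 + 2*π*x^2*cos(π*x/3)/3 + π*x*cos(π*x/3)/3 - 2*π*cos(π*x/3)/3) dx. Term by term:
  ∫_0^3 -2*π*cos(π*x/3)/3 dx = 0;  ∫_0^3 -2*π*x^3*cos(π*x/3)/3 dx = -648/π^3 + 162/π;  ∫_0^3 π*x*cos(π*x/3)/3 dx = -6/π;
  ∫_0^3 2*π*x^2*cos(π*x/3)/3 dx = -36/π.
Sum: 0 + -648/π^3 + 162/π − 6/π − 36/π = -648/π^3 + 120/π.
So LHS = -648/π^3 + 120/π.
∫_0^3 v(x) φ(x) dx = ∫_0^3 (-6*x^2*sin(π*x/3) + 4*x*sin(π*x/3) + 3*sin(π*x/3)) dx. Term by term:
  ∫_0^3 3*sin(π*x/3) dx = 18/π;  ∫_0^3 -6*x^2*sin(π*x/3) dx = -162/π + 648/π^3;  ∫_0^3 4*x*sin(π*x/3) dx = 36/π.
Sum: 18/π + -162/π + 648/π^3 + 36/π = -108/π + 648/π^3.
So RHS = -∫_0^3 v(x) φ(x) dx = -648/π^3 + 108/π.
LHS − RHS = 12/π ≠ 0, so the identity fails.
(For a valid weak derivative the identity must hold for EVERY test function, in particular this one. The failure shows v is NOT the weak derivative of u.)
Correct weak derivative would be u'(x) = -6*x**2 + 4*x + 1.


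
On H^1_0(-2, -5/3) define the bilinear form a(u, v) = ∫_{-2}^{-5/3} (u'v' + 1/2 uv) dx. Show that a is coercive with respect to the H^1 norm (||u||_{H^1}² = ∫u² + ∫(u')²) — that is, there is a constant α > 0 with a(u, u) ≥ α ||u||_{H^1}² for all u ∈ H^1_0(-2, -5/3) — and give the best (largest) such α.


α = (1 + 18*π^2)/(2*(1 + 9*π^2))

Coercivity of a(·,·) on H^1_0(-2, -5/3) means a(u, u) ≥ α ||u||_{H^1}² for every u ∈ H^1_0.
The interval has length L = 1/3, and Poincaré/coercivity depend only on L. Here a(u, u) = ∫(u')² + (1/2)·∫u².
Here 0 < c = 1/2 < 1. The condition a(u,u) ≥ α||u||_{H^1}² reads (1−α)∫(u')² ≥ (α−c)∫u². Any admissible α is ≤ 1 (rapidly oscillating u have ∫u²/∫(u')² → 0), and α = 1 would force 0 ≥ (1−c)∫u², impossible since c < 1; so 1−α > 0. By the sharp Poincaré inequality on H^1_0 of an interval of length L, ∫(u')² ≥ (π/L)²∫u² with equality for the first sine mode sin(π(x−x₀)/L) (x₀ the left endpoint), so the inequality holds for all u iff (1−α)(π/L)² ≥ α − c, i.e. α ≤ ((π/L)² + c)/((π/L)² + 1) = (1 + c(L/π)²)/(1 + (L/π)²). With (π/L)² = 9*π^2 and c = 1/2, the largest admissible constant is α = ((π/L)² + c)/((π/L)² + 1).
Simplifying, α = (1 + 18*π^2)/(2*(1 + 9*π^2)).


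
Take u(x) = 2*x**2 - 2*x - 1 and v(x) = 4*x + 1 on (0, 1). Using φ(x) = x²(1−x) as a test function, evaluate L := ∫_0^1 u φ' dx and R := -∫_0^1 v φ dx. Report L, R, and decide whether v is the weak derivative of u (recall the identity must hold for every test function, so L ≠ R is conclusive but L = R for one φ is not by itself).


LHS = -1/30, RHS = -17/60. No, v is not the weak derivative of u.

u(x) = 2*x**2 - 2*x - 1, classical derivative u'(x) = 4*x - 2.
φ(x) = x²(1−x), so φ'(x) = x*(2 - 3*x).
Note φ(0) = φ(1) = 0, so the boundary term u·φ vanishes.
LHS = ∫_0^1 u(x) φ'(x) dx = ∫_0^1 (-6*x^4 + 10*x^3 - x^2 - 2*x) dx. Term by term:
  ∫_0^1 -6*x^4 dx = -6/5;  ∫_0^1 10*x^3 dx = 5/2;  ∫_0^1 -x^2 dx = -1/3;
  ∫_0^1 -2*x dx = -1.
Sum: -6/5 + 5/2 − 1/3 − 1 = -1/30.
So LHS = -1/30.
∫_0^1 v(x) φ(x) dx = ∫_0^1 (-4*x^4 + 3*x^3 + x^2) dx. Term by term:
  ∫_0^1 -4*x^4 dx = -4/5;  ∫_0^1 3*x^3 dx = 3/4;  ∫_0^1 x^2 dx = 1/3.
Sum: -4/5 + 3/4 + 1/3 = 17/60.
So RHS = -∫_0^1 v(x) φ(x) dx = -17/60.
LHS − RHS = 1/4 ≠ 0, so the identity fails.
(For a valid weak derivative the identity must hold for EVERY test function, in particular this one. The failure shows v is NOT the weak derivative of u.)
Correct weak derivative would be u'(x) = 4*x - 2.


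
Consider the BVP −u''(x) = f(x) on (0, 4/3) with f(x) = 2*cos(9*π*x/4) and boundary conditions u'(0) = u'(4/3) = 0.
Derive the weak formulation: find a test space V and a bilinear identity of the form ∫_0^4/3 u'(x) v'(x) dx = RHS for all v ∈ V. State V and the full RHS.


V = H^1(0, 4/3) (no boundary constraint on v; u is determined up to an additive constant); weak form: ∫_0^4/3 u'v' dx = ∫_0^4/3 (2*cos(9*π*x/4)) v dx for all v ∈ V.

Multiply both sides by a test function v and integrate from 0 to 4/3:
  ∫_0^4/3 −u''(x) v(x) dx = ∫_0^4/3 f(x) v(x) dx.
Integrate the LHS by parts once:
  ∫_0^4/3 −u'' v dx = −[u'(x) v(x)]_0^4/3 + ∫_0^4/3 u'(x) v'(x) dx.
Thus ∫_0^4/3 u'(x) v'(x) dx = ∫_0^4/3 f(x) v(x) dx + [u'(x) v(x)]_0^4/3.
Choose V so that boundary terms are either known or forced to vanish.
u has homogeneous Neumann: u'(0) = u'(4/3) = 0. So [u' v]_0^4/3 = 0·v(4/3) − 0·v(0) = 0 for any v; take V = H^1(0, 4/3).
Weak formulation: find u (satisfying any essential BC) such that ∫_0^4/3 u'(x) v'(x) dx = ∫_0^4/3 f v dx for all v ∈ V (homogeneous Neumann, so boundary terms vanish).
Substituting f(x) = 2*cos(9*π*x/4), the right-hand side is ∫_0^4/3 (2*cos(9*π*x/4)) v dx.
Compatibility check (pure Neumann): taking v ≡ 1 ∈ V gives 0 = ∫_0^4/3 f dx + (0) − (0), i.e. ∫_0^4/3 f dx must equal u'(0) − u'(4/3) = 0. Indeed ∫_0^4/3 (2*cos(9*π*x/4)) dx = 0, so the data are compatible. The solution is then unique only up to an additive constant (fix it e.g. by requiring ∫_0^4/3 u dx = 0).


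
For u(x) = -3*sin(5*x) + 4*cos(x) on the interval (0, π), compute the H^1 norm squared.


||u||_{H^1(0,π)}^2 = 133*π

u'(x) = -4*sin(x) - 15*cos(5*x).
Expand u² and (u')² and integrate term by term on (0, π), using: for integers n ≥ 1, ∫_0^π sin²(nx) dx = ∫_0^π cos²(nx) dx = π/2; for n ≠ n', ∫_0^π sin(nx)sin(n'x) dx = ∫_0^π cos(nx)cos(n'x) dx = 0; and by product-to-sum, ∫_0^π sin(nx)cos(n'x) dx = ½∫_0^π [sin((n+n')x) + sin((n−n')x)] dx, which is 0 when n+n' is even and 2n/(n²−n'²) when n+n' is odd (it need not vanish on (0, π)).
  u² squared terms: (-3)²·∫sin(5x)² dx = 9·π/2 = 9*π/2;  (4)²·∫cos(x)² dx = 16·π/2 = 8*π.
  u² cross terms: 2·(-3)·(4)·∫sin(5x)·cos(x) dx = -24·(0) = 0.
  So ∫_0^π u² dx = 9*π/2 + 8*π + 0 = 25*π/2.
  (u')² squared terms: (-15)²·∫cos(5x)² dx = 225·π/2 = 225*π/2;  (-4)²·∫sin(x)² dx = 16·π/2 = 8*π.
  (u')² cross terms: 2·(-15)·(-4)·∫cos(5x)·sin(x) dx = 120·(0) = 0.
  So ∫_0^π (u')² dx = 225*π/2 + 8*π + 0 = 241*π/2.
||u||_{H^1}^2 = (25*π/2) + (241*π/2) = 133*π.


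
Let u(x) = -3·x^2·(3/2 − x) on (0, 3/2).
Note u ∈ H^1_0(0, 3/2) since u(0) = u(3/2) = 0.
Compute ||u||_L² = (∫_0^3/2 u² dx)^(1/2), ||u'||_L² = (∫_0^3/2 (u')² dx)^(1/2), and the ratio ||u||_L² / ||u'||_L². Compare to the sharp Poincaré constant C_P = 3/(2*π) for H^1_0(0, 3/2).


||u||_L² / ||u'||_L² = 3*sqrt(14)/28 < C_P = 3/(2*π).

u(x) = -3·x^2·(3/2 − x), so u'(x) = 9*x*(x - 1).
u(x) = -3·x^2·(3/2 − x) vanishes at x = 0 and x = 3/2, so u ∈ H^1_0(0, 3/2). Differentiate via the product rule and integrate the resulting polynomials term by term.
  ∫_0^3/2 u² dx = ∫_0^3/2 (9*x^6 - 27*x^5 + 81*x^4/4) dx. Term by term:
    ∫_0^3/2 9*x^6 dx = 19683/896;  ∫_0^3/2 -27*x^5 dx = -6561/128;  ∫_0^3/2 81*x^4/4 dx = 19683/640.
  Sum: 19683/896 − 6561/128 + 19683/640 = 6561/4480.
  ∫_0^3/2 (u')² dx = ∫_0^3/2 (81*x^4 - 162*x^3 + 81*x^2) dx. Term by term:
    ∫_0^3/2 81*x^4 dx = 19683/160;  ∫_0^3/2 -162*x^3 dx = -6561/32;  ∫_0^3/2 81*x^2 dx = 729/8.
  Sum: 19683/160 − 6561/32 + 729/8 = 729/80.
∫_0^3/2 u² dx = 6561/4480, so ||u||_L² = 81*sqrt(70)/560.
∫_0^3/2 (u')² dx = 729/80, so ||u'||_L² = 27*sqrt(5)/20.
Ratio ||u||_L² / ||u'||_L² = 3*sqrt(14)/28.
Sharp Poincaré constant on H^1_0(0, 3/2) is C_P = L/π = 3/(2*π), achieved by sin(2*π/3·x).
A polynomial bump cannot attain the sharp Poincaré constant (only the first sine eigenfunction does), so the ratio is strictly less than C_P, consistent with ||u||_L² ≤ C_P ||u'||_L².


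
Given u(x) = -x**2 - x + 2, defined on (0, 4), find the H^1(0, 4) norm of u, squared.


||u||_{H^1}^2 = 5612/15

The H^1 norm (squared) on an interval (0, L) is
  ||u||_{H^1}^2 = ∫_0^L u(x)^2 dx + ∫_0^L u'(x)^2 dx.
Compute u'(x) = -2*x - 1.
Then u(x)^2 = x**4 + 2*x**3 - 3*x**2 - 4*x + 4 and u'(x)^2 = 4*x**2 + 4*x + 1.
Integrate each monomial from 0 to 4 using ∫_0^4 c·x^n dx = c·4^(n+1)/(n+1):
  ∫_0^4 u(x)^2 dx = ∫_0^4 (x^4 + 2*x^3 - 3*x^2 - 4*x + 4) dx. Term by term:
    ∫_0^4 x^4 dx = 1024/5;  ∫_0^4 2*x^3 dx = 128;  ∫_0^4 -3*x^2 dx = -64;
    ∫_0^4 -4*x dx = -32;  ∫_0^4 4 dx = 16.
  Sum: 1024/5 + 128 − 64 − 32 + 16 = 1264/5.
  ∫_0^4 u'(x)^2 dx = ∫_0^4 (4*x^2 + 4*x + 1) dx. Term by term:
    ∫_0^4 4*x^2 dx = 256/3;  ∫_0^4 4*x dx = 32;  ∫_0^4 1 dx = 4.
  Sum: 256/3 + 32 + 4 = 364/3.
Adding: ||u||_{H^1}^2 = 1264/5 + 364/3 = 5612/15.


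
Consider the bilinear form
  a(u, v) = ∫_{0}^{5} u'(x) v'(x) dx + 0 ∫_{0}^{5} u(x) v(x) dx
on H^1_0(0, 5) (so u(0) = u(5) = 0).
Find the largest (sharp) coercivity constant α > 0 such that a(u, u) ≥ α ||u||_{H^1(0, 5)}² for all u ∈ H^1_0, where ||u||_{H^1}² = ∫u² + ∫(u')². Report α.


α = π^2/(π^2 + 25)

Coercivity of a(·,·) on H^1_0(0, 5) means a(u, u) ≥ α ||u||_{H^1}² for every u ∈ H^1_0.
The interval has length L = 5, and Poincaré/coercivity depend only on L. Here a(u, u) = ∫(u')² + (0)·∫u².
Here c = 0, so a(u,u) = ∫(u')² alone. The condition a(u,u) ≥ α||u||_{H^1}² reads (1−α)∫(u')² ≥ (α−c)∫u². Any admissible α is ≤ 1 (rapidly oscillating u have ∫u²/∫(u')² → 0), and α = 1 would force 0 ≥ (1−c)∫u², impossible since c < 1; so 1−α > 0. By the sharp Poincaré inequality on H^1_0 of an interval of length L, ∫(u')² ≥ (π/L)²∫u² with equality for the first sine mode sin(π(x−x₀)/L) (x₀ the left endpoint), so the inequality holds for all u iff (1−α)(π/L)² ≥ α − c, i.e. α ≤ ((π/L)² + c)/((π/L)² + 1) = (1 + c(L/π)²)/(1 + (L/π)²). (Direct route, valid since c ≤ 0: Poincaré gives c∫u² ≥ c(L/π)²∫(u')², so a(u,u) ≥ (1 + c(L/π)²)∫(u')², while ||u||_{H^1}² ≤ (1 + (L/π)²)∫(u')²; dividing yields the same α.) With (π/L)² = π^2/25 and c = 0, the largest admissible constant is α = ((π/L)² + c)/((π/L)² + 1).
Simplifying, α = π^2/(π^2 + 25).


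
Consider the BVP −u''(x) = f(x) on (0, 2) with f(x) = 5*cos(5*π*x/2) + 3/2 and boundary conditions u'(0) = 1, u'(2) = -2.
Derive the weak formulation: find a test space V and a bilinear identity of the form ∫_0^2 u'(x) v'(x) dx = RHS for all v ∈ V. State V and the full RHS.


V = H^1(0, 2) (v unrestricted at boundary; u is determined up to an additive constant); weak form: ∫_0^2 u'v' dx = ∫_0^2 (5*cos(5*π*x/2) + 3/2) v dx − 2·v(2) − v(0) for all v ∈ V.

Multiply both sides by a test function v and integrate from 0 to 2:
  ∫_0^2 −u''(x) v(x) dx = ∫_0^2 f(x) v(x) dx.
Integrate the LHS by parts once:
  ∫_0^2 −u'' v dx = −[u'(x) v(x)]_0^2 + ∫_0^2 u'(x) v'(x) dx.
Thus ∫_0^2 u'(x) v'(x) dx = ∫_0^2 f(x) v(x) dx + [u'(x) v(x)]_0^2.
Choose V so that boundary terms are either known or forced to vanish.
u has inhomogeneous Neumann u'(0) = 1, u'(2) = -2. [u' v]_0^2 = (-2)·v(2) − (1)·v(0) = − 2·v(2) − v(0). Take V = H^1(0, 2); boundary term becomes part of RHS.
Weak formulation: find u (satisfying any essential BC) such that ∫_0^2 u'(x) v'(x) dx = ∫_0^2 f v dx − 2·v(2) − v(0) for all v ∈ V (Neumann data are natural BCs: they enter the RHS as boundary terms).
Substituting f(x) = 5*cos(5*π*x/2) + 3/2, the right-hand side is ∫_0^2 (5*cos(5*π*x/2) + 3/2) v dx − 2·v(2) − v(0).
Compatibility check (pure Neumann): taking v ≡ 1 ∈ V gives 0 = ∫_0^2 f dx + (-2) − (1), i.e. ∫_0^2 f dx must equal u'(0) − u'(2) = 3. Indeed ∫_0^2 (5*cos(5*π*x/2) + 3/2) dx = 3, so the data are compatible. The solution is then unique only up to an additive constant (fix it e.g. by requiring ∫_0^2 u dx = 0).


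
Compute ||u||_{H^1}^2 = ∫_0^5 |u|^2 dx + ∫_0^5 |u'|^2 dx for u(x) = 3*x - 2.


||u||_{H^1}^2 = 290

The H^1 norm (squared) on an interval (0, L) is
  ||u||_{H^1}^2 = ∫_0^L u(x)^2 dx + ∫_0^L u'(x)^2 dx.
Compute u'(x) = 3.
Then u(x)^2 = 9*x**2 - 12*x + 4 and u'(x)^2 = 9.
Integrate each monomial from 0 to 5 using ∫_0^5 c·x^n dx = c·5^(n+1)/(n+1):
  ∫_0^5 u(x)^2 dx = ∫_0^5 (9*x^2 - 12*x + 4) dx. Term by term:
    ∫_0^5 9*x^2 dx = 375;  ∫_0^5 -12*x dx = -150;  ∫_0^5 4 dx = 20.
  Sum: 375 − 150 + 20 = 245.
  ∫_0^5 u'(x)^2 dx = ∫_0^5 (9) dx. Term by term:
    ∫_0^5 9 dx = 45.
Adding: ||u||_{H^1}^2 = 245 + 45 = 290.


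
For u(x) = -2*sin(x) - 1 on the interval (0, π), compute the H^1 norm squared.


||u||_{H^1(0,π)}^2 = 8 + 5*π

u'(x) = -2*cos(x).
Expand u² and (u')² and integrate term by term on (0, π), using: for integers n ≥ 1, ∫_0^π sin²(nx) dx = ∫_0^π cos²(nx) dx = π/2; for n ≠ n', ∫_0^π sin(nx)sin(n'x) dx = ∫_0^π cos(nx)cos(n'x) dx = 0; and by product-to-sum, ∫_0^π sin(nx)cos(n'x) dx = ½∫_0^π [sin((n+n')x) + sin((n−n')x)] dx, which is 0 when n+n' is even and 2n/(n²−n'²) when n+n' is odd (it need not vanish on (0, π)). For the constant mode: ∫_0^π 1 dx = π, ∫_0^π cos(nx) dx = 0, ∫_0^π sin(nx) dx = (1−(−1)^n)/n.
  u² squared terms: (-1)²·∫1 dx = 1·π = π;  (-2)²·∫sin(x)² dx = 4·π/2 = 2*π.
  u² cross terms: 2·(-1)·(-2)·∫1·sin(x) dx = 4·(2) = 8.
  So ∫_0^π u² dx = π + 2*π + 8 = 8 + 3*π.
  (u')² squared terms: (-2)²·∫cos(x)² dx = 4·π/2 = 2*π.
  So ∫_0^π (u')² dx = 2*π.
||u||_{H^1}^2 = (8 + 3*π) + (2*π) = 8 + 5*π.


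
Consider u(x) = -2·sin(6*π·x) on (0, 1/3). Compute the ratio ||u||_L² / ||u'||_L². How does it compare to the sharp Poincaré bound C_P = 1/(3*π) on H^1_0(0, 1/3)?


||u||_L² / ||u'||_L² = 1/(6*π) < C_P = 1/(3*π).

u(x) = -2·sin(6*π·x), so u'(x) = -12*π*cos(6*π*x).
Writing u(x) = A·sin(kπx/L) with A = -2 and k = 2, use ∫_0^L sin²(kπx/L) dx = L/2 and ∫_0^L cos²(kπx/L) dx = L/2.
u² = 4·sin²(6*π·x) and (u')² = 144*π^2·cos²(6*π·x), and each of sin², cos² integrates to L/2 = 1/6 over (0, 1/3).
∫_0^1/3 u² dx = 2/3, so ||u||_L² = sqrt(6)/3.
∫_0^1/3 (u')² dx = 24*π^2, so ||u'||_L² = 2*sqrt(6)*π.
Ratio ||u||_L² / ||u'||_L² = 1/(6*π).
Sharp Poincaré constant on H^1_0(0, 1/3) is C_P = L/π = 1/(3*π), achieved by sin(3*π·x).
This is the k = 2 harmonic; the ratio L/(kπ) is strictly less than C_P = L/π, consistent with the sharp inequality ||u||_L² ≤ C_P ||u'||_L².


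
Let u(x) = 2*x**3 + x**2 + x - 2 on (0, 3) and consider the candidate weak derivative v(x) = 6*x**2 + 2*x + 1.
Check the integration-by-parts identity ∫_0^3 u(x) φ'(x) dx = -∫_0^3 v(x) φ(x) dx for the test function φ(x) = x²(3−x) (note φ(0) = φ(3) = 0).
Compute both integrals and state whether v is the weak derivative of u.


LHS = -3537/20, RHS = -3537/20. Yes, v = u' weakly.

u(x) = 2*x**3 + x**2 + x - 2, classical derivative u'(x) = 6*x**2 + 2*x + 1.
φ(x) = x²(3−x), so φ'(x) = 3*x*(2 - x).
Note φ(0) = φ(3) = 0, so the boundary term u·φ vanishes.
LHS = ∫_0^3 u(x) φ'(x) dx = ∫_0^3 (-6*x^5 + 9*x^4 + 3*x^3 + 12*x^2 - 12*x) dx. Term by term:
  ∫_0^3 -6*x^5 dx = -729;  ∫_0^3 9*x^4 dx = 2187/5;  ∫_0^3 3*x^3 dx = 243/4;
  ∫_0^3 12*x^2 dx = 108;  ∫_0^3 -12*x dx = -54.
Sum: -729 + 2187/5 + 243/4 + 108 − 54 = -3537/20.
So LHS = -3537/20.
∫_0^3 v(x) φ(x) dx = ∫_0^3 (-6*x^5 + 16*x^4 + 5*x^3 + 3*x^2) dx. Term by term:
  ∫_0^3 -6*x^5 dx = -729;  ∫_0^3 16*x^4 dx = 3888/5;  ∫_0^3 5*x^3 dx = 405/4;
  ∫_0^3 3*x^2 dx = 27.
Sum: -729 + 3888/5 + 405/4 + 27 = 3537/20.
So RHS = -∫_0^3 v(x) φ(x) dx = -3537/20.
LHS = RHS, so the identity holds for this test φ.
Moreover u is smooth here and v(x) = u'(x) = 6*x**2 + 2*x + 1 pointwise, so the identity holds for every test function. Hence v is the weak derivative of u.


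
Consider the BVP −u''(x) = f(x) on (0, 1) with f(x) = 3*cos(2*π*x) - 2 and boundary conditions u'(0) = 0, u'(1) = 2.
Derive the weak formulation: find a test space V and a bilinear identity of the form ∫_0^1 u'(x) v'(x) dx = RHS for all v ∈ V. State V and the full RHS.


V = H^1(0, 1) (v unrestricted at boundary; u is determined up to an additive constant); weak form: ∫_0^1 u'v' dx = ∫_0^1 (3*cos(2*π*x) - 2) v dx + 2·v(1) for all v ∈ V.

Multiply both sides by a test function v and integrate from 0 to 1:
  ∫_0^1 −u''(x) v(x) dx = ∫_0^1 f(x) v(x) dx.
Integrate the LHS by parts once:
  ∫_0^1 −u'' v dx = −[u'(x) v(x)]_0^1 + ∫_0^1 u'(x) v'(x) dx.
Thus ∫_0^1 u'(x) v'(x) dx = ∫_0^1 f(x) v(x) dx + [u'(x) v(x)]_0^1.
Choose V so that boundary terms are either known or forced to vanish.
u has inhomogeneous Neumann u'(0) = 0, u'(1) = 2. [u' v]_0^1 = (2)·v(1) − (0)·v(0) = 2·v(1). Take V = H^1(0, 1); boundary term becomes part of RHS.
Weak formulation: find u (satisfying any essential BC) such that ∫_0^1 u'(x) v'(x) dx = ∫_0^1 f v dx + 2·v(1) for all v ∈ V (Neumann data are natural BCs: they enter the RHS as boundary terms).
Substituting f(x) = 3*cos(2*π*x) - 2, the right-hand side is ∫_0^1 (3*cos(2*π*x) - 2) v dx + 2·v(1).
Compatibility check (pure Neumann): taking v ≡ 1 ∈ V gives 0 = ∫_0^1 f dx + (2) − (0), i.e. ∫_0^1 f dx must equal u'(0) − u'(1) = -2. Indeed ∫_0^1 (3*cos(2*π*x) - 2) dx = -2, so the data are compatible. The solution is then unique only up to an additive constant (fix it e.g. by requiring ∫_0^1 u dx = 0).


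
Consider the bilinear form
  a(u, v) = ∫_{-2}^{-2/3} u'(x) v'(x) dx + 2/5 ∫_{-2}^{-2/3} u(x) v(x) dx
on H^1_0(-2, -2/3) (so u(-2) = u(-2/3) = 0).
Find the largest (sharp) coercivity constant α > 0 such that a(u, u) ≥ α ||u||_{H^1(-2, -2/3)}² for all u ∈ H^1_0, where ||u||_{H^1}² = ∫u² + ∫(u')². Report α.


α = (32 + 45*π^2)/(5*(16 + 9*π^2))

Coercivity of a(·,·) on H^1_0(-2, -2/3) means a(u, u) ≥ α ||u||_{H^1}² for every u ∈ H^1_0.
The interval has length L = 4/3, and Poincaré/coercivity depend only on L. Here a(u, u) = ∫(u')² + (2/5)·∫u².
Here 0 < c = 2/5 < 1. The condition a(u,u) ≥ α||u||_{H^1}² reads (1−α)∫(u')² ≥ (α−c)∫u². Any admissible α is ≤ 1 (rapidly oscillating u have ∫u²/∫(u')² → 0), and α = 1 would force 0 ≥ (1−c)∫u², impossible since c < 1; so 1−α > 0. By the sharp Poincaré inequality on H^1_0 of an interval of length L, ∫(u')² ≥ (π/L)²∫u² with equality for the first sine mode sin(π(x−x₀)/L) (x₀ the left endpoint), so the inequality holds for all u iff (1−α)(π/L)² ≥ α − c, i.e. α ≤ ((π/L)² + c)/((π/L)² + 1) = (1 + c(L/π)²)/(1 + (L/π)²). With (π/L)² = 9*π^2/16 and c = 2/5, the largest admissible constant is α = ((π/L)² + c)/((π/L)² + 1).
Simplifying, α = (32 + 45*π^2)/(5*(16 + 9*π^2)).


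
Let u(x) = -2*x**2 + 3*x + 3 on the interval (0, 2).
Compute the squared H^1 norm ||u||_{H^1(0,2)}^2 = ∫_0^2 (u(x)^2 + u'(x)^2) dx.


||u||_{H^1}^2 = 544/15

The H^1 norm (squared) on an interval (0, L) is
  ||u||_{H^1}^2 = ∫_0^L u(x)^2 dx + ∫_0^L u'(x)^2 dx.
Compute u'(x) = 3 - 4*x.
Then u(x)^2 = 4*x**4 - 12*x**3 - 3*x**2 + 18*x + 9 and u'(x)^2 = 16*x**2 - 24*x + 9.
Integrate each monomial from 0 to 2 using ∫_0^2 c·x^n dx = c·2^(n+1)/(n+1):
  ∫_0^2 u(x)^2 dx = ∫_0^2 (4*x^4 - 12*x^3 - 3*x^2 + 18*x + 9) dx. Term by term:
    ∫_0^2 4*x^4 dx = 128/5;  ∫_0^2 -12*x^3 dx = -48;  ∫_0^2 -3*x^2 dx = -8;
    ∫_0^2 18*x dx = 36;  ∫_0^2 9 dx = 18.
  Sum: 128/5 − 48 − 8 + 36 + 18 = 118/5.
  ∫_0^2 u'(x)^2 dx = ∫_0^2 (16*x^2 - 24*x + 9) dx. Term by term:
    ∫_0^2 16*x^2 dx = 128/3;  ∫_0^2 -24*x dx = -48;  ∫_0^2 9 dx = 18.
  Sum: 128/3 − 48 + 18 = 38/3.
Adding: ||u||_{H^1}^2 = 118/5 + 38/3 = 544/15.


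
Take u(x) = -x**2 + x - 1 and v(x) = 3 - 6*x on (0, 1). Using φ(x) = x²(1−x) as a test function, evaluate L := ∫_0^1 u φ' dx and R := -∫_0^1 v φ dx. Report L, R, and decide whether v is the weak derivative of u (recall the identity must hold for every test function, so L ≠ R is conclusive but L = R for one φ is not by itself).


LHS = 1/60, RHS = 1/20. No, v is not the weak derivative of u.

u(x) = -x**2 + x - 1, classical derivative u'(x) = 1 - 2*x.
φ(x) = x²(1−x), so φ'(x) = x*(2 - 3*x).
Note φ(0) = φ(1) = 0, so the boundary term u·φ vanishes.
LHS = ∫_0^1 u(x) φ'(x) dx = ∫_0^1 (3*x^4 - 5*x^3 + 5*x^2 - 2*x) dx. Term by term:
  ∫_0^1 3*x^4 dx = 3/5;  ∫_0^1 -5*x^3 dx = -5/4;  ∫_0^1 5*x^2 dx = 5/3;
  ∫_0^1 -2*x dx = -1.
Sum: 3/5 − 5/4 + 5/3 − 1 = 1/60.
So LHS = 1/60.
∫_0^1 v(x) φ(x) dx = ∫_0^1 (6*x^4 - 9*x^3 + 3*x^2) dx. Term by term:
  ∫_0^1 6*x^4 dx = 6/5;  ∫_0^1 -9*x^3 dx = -9/4;  ∫_0^1 3*x^2 dx = 1.
Sum: 6/5 − 9/4 + 1 = -1/20.
So RHS = -∫_0^1 v(x) φ(x) dx = 1/20.
LHS − RHS = -1/30 ≠ 0, so the identity fails.
(For a valid weak derivative the identity must hold for EVERY test function, in particular this one. The failure shows v is NOT the weak derivative of u.)
Correct weak derivative would be u'(x) = 1 - 2*x.


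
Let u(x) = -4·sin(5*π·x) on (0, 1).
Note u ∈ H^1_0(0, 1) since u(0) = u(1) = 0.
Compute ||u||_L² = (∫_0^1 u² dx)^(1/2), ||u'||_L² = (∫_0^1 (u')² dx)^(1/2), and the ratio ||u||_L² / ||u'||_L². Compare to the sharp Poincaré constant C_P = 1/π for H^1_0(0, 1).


||u||_L² / ||u'||_L² = 1/(5*π) < C_P = 1/π.

u(x) = -4·sin(5*π·x), so u'(x) = -20*π*cos(5*π*x).
Writing u(x) = A·sin(kπx/L) with A = -4 and k = 5, use ∫_0^L sin²(kπx/L) dx = L/2 and ∫_0^L cos²(kπx/L) dx = L/2.
u² = 16·sin²(5*π·x) and (u')² = 400*π^2·cos²(5*π·x), and each of sin², cos² integrates to L/2 = 1/2 over (0, 1).
∫_0^1 u² dx = 8, so ||u||_L² = 2*sqrt(2).
∫_0^1 (u')² dx = 200*π^2, so ||u'||_L² = 10*sqrt(2)*π.
Ratio ||u||_L² / ||u'||_L² = 1/(5*π).
Sharp Poincaré constant on H^1_0(0, 1) is C_P = L/π = 1/π, achieved by sin(π·x).
This is the k = 5 harmonic; the ratio L/(kπ) is strictly less than C_P = L/π, consistent with the sharp inequality ||u||_L² ≤ C_P ||u'||_L².


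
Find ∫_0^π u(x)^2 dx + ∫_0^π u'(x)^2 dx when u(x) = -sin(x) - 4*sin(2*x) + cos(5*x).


||u||_{H^1(0,π)}^2 = 832/21 + 54*π

u'(x) = -5*sin(5*x) - cos(x) - 8*cos(2*x).
Expand u² and (u')² and integrate term by term on (0, π), using: for integers n ≥ 1, ∫_0^π sin²(nx) dx = ∫_0^π cos²(nx) dx = π/2; for n ≠ n', ∫_0^π sin(nx)sin(n'x) dx = ∫_0^π cos(nx)cos(n'x) dx = 0; and by product-to-sum, ∫_0^π sin(nx)cos(n'x) dx = ½∫_0^π [sin((n+n')x) + sin((n−n')x)] dx, which is 0 when n+n' is even and 2n/(n²−n'²) when n+n' is odd (it need not vanish on (0, π)).
  u² squared terms: (-1)²·∫sin(x)² dx = 1·π/2 = π/2;  (-4)²·∫sin(2x)² dx = 16·π/2 = 8*π;  (1)²·∫cos(5x)² dx = 1·π/2 = π/2.
  u² cross terms: 2·(-1)·(-4)·∫sin(x)·sin(2x) dx = 8·(0) = 0;  2·(-1)·(1)·∫sin(x)·cos(5x) dx = -2·(0) = 0;  2·(-4)·(1)·∫sin(2x)·cos(5x) dx = -8·(-4/21) = 32/21.
  So ∫_0^π u² dx = π/2 + 8*π + π/2 + 0 + 0 + 32/21 = 32/21 + 9*π.
  (u')² squared terms: (-1)²·∫cos(x)² dx = 1·π/2 = π/2;  (-8)²·∫cos(2x)² dx = 64·π/2 = 32*π;  (-5)²·∫sin(5x)² dx = 25·π/2 = 25*π/2.
  (u')² cross terms: 2·(-1)·(-8)·∫cos(x)·cos(2x) dx = 16·(0) = 0;  2·(-1)·(-5)·∫cos(x)·sin(5x) dx = 10·(0) = 0;  2·(-8)·(-5)·∫cos(2x)·sin(5x) dx = 80·(10/21) = 800/21.
  So ∫_0^π (u')² dx = π/2 + 32*π + 25*π/2 + 0 + 0 + 800/21 = 800/21 + 45*π.
||u||_{H^1}^2 = (32/21 + 9*π) + (800/21 + 45*π) = 832/21 + 54*π.


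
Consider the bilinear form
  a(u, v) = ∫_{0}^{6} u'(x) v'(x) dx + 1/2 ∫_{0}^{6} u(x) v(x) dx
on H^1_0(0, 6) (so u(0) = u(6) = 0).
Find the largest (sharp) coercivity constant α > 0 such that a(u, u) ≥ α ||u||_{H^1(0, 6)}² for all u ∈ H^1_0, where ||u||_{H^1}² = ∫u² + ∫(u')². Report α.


α = (π^2 + 18)/(π^2 + 36)

Coercivity of a(·,·) on H^1_0(0, 6) means a(u, u) ≥ α ||u||_{H^1}² for every u ∈ H^1_0.
The interval has length L = 6, and Poincaré/coercivity depend only on L. Here a(u, u) = ∫(u')² + (1/2)·∫u².
Here 0 < c = 1/2 < 1. The condition a(u,u) ≥ α||u||_{H^1}² reads (1−α)∫(u')² ≥ (α−c)∫u². Any admissible α is ≤ 1 (rapidly oscillating u have ∫u²/∫(u')² → 0), and α = 1 would force 0 ≥ (1−c)∫u², impossible since c < 1; so 1−α > 0. By the sharp Poincaré inequality on H^1_0 of an interval of length L, ∫(u')² ≥ (π/L)²∫u² with equality for the first sine mode sin(π(x−x₀)/L) (x₀ the left endpoint), so the inequality holds for all u iff (1−α)(π/L)² ≥ α − c, i.e. α ≤ ((π/L)² + c)/((π/L)² + 1) = (1 + c(L/π)²)/(1 + (L/π)²). With (π/L)² = π^2/36 and c = 1/2, the largest admissible constant is α = ((π/L)² + c)/((π/L)² + 1).
Simplifying, α = (π^2 + 18)/(π^2 + 36).


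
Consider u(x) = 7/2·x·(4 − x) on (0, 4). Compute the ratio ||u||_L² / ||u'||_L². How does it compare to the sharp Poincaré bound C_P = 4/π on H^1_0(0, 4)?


||u||_L² / ||u'||_L² = 2*sqrt(10)/5 < C_P = 4/π.

u(x) = 7/2·x·(4 − x), so u'(x) = 14 - 7*x.
u(x) = 7/2·x·(4 − x) vanishes at x = 0 and x = 4, so u ∈ H^1_0(0, 4). Differentiate via the product rule and integrate the resulting polynomials term by term.
  ∫_0^4 u² dx = ∫_0^4 (49*x^4/4 - 98*x^3 + 196*x^2) dx. Term by term:
    ∫_0^4 49*x^4/4 dx = 12544/5;  ∫_0^4 -98*x^3 dx = -6272;  ∫_0^4 196*x^2 dx = 12544/3.
  Sum: 12544/5 − 6272 + 12544/3 = 6272/15.
  ∫_0^4 (u')² dx = ∫_0^4 (49*x^2 - 196*x + 196) dx. Term by term:
    ∫_0^4 49*x^2 dx = 3136/3;  ∫_0^4 -196*x dx = -1568;  ∫_0^4 196 dx = 784.
  Sum: 3136/3 − 1568 + 784 = 784/3.
∫_0^4 u² dx = 6272/15, so ||u||_L² = 56*sqrt(30)/15.
∫_0^4 (u')² dx = 784/3, so ||u'||_L² = 28*sqrt(3)/3.
Ratio ||u||_L² / ||u'||_L² = 2*sqrt(10)/5.
Sharp Poincaré constant on H^1_0(0, 4) is C_P = L/π = 4/π, achieved by sin(π/4·x).
A polynomial bump cannot attain the sharp Poincaré constant (only the first sine eigenfunction does), so the ratio is strictly less than C_P, consistent with ||u||_L² ≤ C_P ||u'||_L².


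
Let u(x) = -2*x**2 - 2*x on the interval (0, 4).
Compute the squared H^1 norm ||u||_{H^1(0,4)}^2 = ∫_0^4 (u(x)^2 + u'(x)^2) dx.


||u||_{H^1}^2 = 28528/15

The H^1 norm (squared) on an interval (0, L) is
  ||u||_{H^1}^2 = ∫_0^L u(x)^2 dx + ∫_0^L u'(x)^2 dx.
Compute u'(x) = -4*x - 2.
Then u(x)^2 = 4*x**4 + 8*x**3 + 4*x**2 and u'(x)^2 = 16*x**2 + 16*x + 4.
Integrate each monomial from 0 to 4 using ∫_0^4 c·x^n dx = c·4^(n+1)/(n+1):
  ∫_0^4 u(x)^2 dx = ∫_0^4 (4*x^4 + 8*x^3 + 4*x^2) dx. Term by term:
    ∫_0^4 4*x^4 dx = 4096/5;  ∫_0^4 8*x^3 dx = 512;  ∫_0^4 4*x^2 dx = 256/3.
  Sum: 4096/5 + 512 + 256/3 = 21248/15.
  ∫_0^4 u'(x)^2 dx = ∫_0^4 (16*x^2 + 16*x + 4) dx. Term by term:
    ∫_0^4 16*x^2 dx = 1024/3;  ∫_0^4 16*x dx = 128;  ∫_0^4 4 dx = 16.
  Sum: 1024/3 + 128 + 16 = 1456/3.
Adding: ||u||_{H^1}^2 = 21248/15 + 1456/3 = 28528/15.


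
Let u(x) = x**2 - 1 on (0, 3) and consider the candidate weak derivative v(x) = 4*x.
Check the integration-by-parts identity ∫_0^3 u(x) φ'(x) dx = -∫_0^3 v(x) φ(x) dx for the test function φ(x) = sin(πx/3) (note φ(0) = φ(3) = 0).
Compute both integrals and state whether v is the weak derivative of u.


LHS = -18/π, RHS = -36/π. No, v is not the weak derivative of u.

u(x) = x**2 - 1, classical derivative u'(x) = 2*x.
φ(x) = sin(πx/3), so φ'(x) = π*cos(π*x/3)/3.
Note φ(0) = φ(3) = 0, so the boundary term u·φ vanishes.
LHS = ∫_0^3 u(x) φ'(x) dx = ∫_0^3 (π*x^2*cos(π*x/3)/3 - π*cos(π*x/3)/3) dx. Term by term:
  ∫_0^3 -π*cos(π*x/3)/3 dx = 0;  ∫_0^3 π*x^2*cos(π*x/3)/3 dx = -18/π.
Sum: 0 − 18/π = -18/π.
So LHS = -18/π.
∫_0^3 v(x) φ(x) dx = ∫_0^3 (4*x*sin(π*x/3)) dx. Term by term:
  ∫_0^3 4*x*sin(π*x/3) dx = 36/π.
So RHS = -∫_0^3 v(x) φ(x) dx = -36/π.
LHS − RHS = 18/π ≠ 0, so the identity fails.
(For a valid weak derivative the identity must hold for EVERY test function, in particular this one. The failure shows v is NOT the weak derivative of u.)
Correct weak derivative would be u'(x) = 2*x.


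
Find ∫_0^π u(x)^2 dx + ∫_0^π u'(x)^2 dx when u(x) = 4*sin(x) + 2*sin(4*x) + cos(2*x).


||u||_{H^1(0,π)}^2 = -80/3 + 105*π/2

u'(x) = -2*sin(2*x) + 4*cos(x) + 8*cos(4*x).
Expand u² and (u')² and integrate term by term on (0, π), using: for integers n ≥ 1, ∫_0^π sin²(nx) dx = ∫_0^π cos²(nx) dx = π/2; for n ≠ n', ∫_0^π sin(nx)sin(n'x) dx = ∫_0^π cos(nx)cos(n'x) dx = 0; and by product-to-sum, ∫_0^π sin(nx)cos(n'x) dx = ½∫_0^π [sin((n+n')x) + sin((n−n')x)] dx, which is 0 when n+n' is even and 2n/(n²−n'²) when n+n' is odd (it need not vanish on (0, π)).
  u² squared terms: (2)²·∫sin(4x)² dx = 4·π/2 = 2*π;  (4)²·∫sin(x)² dx = 16·π/2 = 8*π;  (1)²·∫cos(2x)² dx = 1·π/2 = π/2.
  u² cross terms: 2·(2)·(4)·∫sin(4x)·sin(x) dx = 16·(0) = 0;  2·(2)·(1)·∫sin(4x)·cos(2x) dx = 4·(0) = 0;  2·(4)·(1)·∫sin(x)·cos(2x) dx = 8·(-2/3) = -16/3.
  So ∫_0^π u² dx = 2*π + 8*π + π/2 + 0 + 0 − 16/3 = -16/3 + 21*π/2.
  (u')² squared terms: (-2)²·∫sin(2x)² dx = 4·π/2 = 2*π;  (4)²·∫cos(x)² dx = 16·π/2 = 8*π;  (8)²·∫cos(4x)² dx = 64·π/2 = 32*π.
  (u')² cross terms: 2·(-2)·(4)·∫sin(2x)·cos(x) dx = -16·(4/3) = -64/3;  2·(-2)·(8)·∫sin(2x)·cos(4x) dx = -32·(0) = 0;  2·(4)·(8)·∫cos(x)·cos(4x) dx = 64·(0) = 0.
  So ∫_0^π (u')² dx = 2*π + 8*π + 32*π − 64/3 + 0 + 0 = -64/3 + 42*π.
||u||_{H^1}^2 = (-16/3 + 21*π/2) + (-64/3 + 42*π) = -80/3 + 105*π/2.


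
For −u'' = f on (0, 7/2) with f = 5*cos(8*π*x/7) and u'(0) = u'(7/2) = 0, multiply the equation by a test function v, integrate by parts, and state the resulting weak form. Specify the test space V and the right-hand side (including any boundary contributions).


V = H^1(0, 7/2) (no boundary constraint on v; u is determined up to an additive constant); weak form: ∫_0^7/2 u'v' dx = ∫_0^7/2 (5*cos(8*π*x/7)) v dx for all v ∈ V.

Multiply both sides by a test function v and integrate from 0 to 7/2:
  ∫_0^7/2 −u''(x) v(x) dx = ∫_0^7/2 f(x) v(x) dx.
Integrate the LHS by parts once:
  ∫_0^7/2 −u'' v dx = −[u'(x) v(x)]_0^7/2 + ∫_0^7/2 u'(x) v'(x) dx.
Thus ∫_0^7/2 u'(x) v'(x) dx = ∫_0^7/2 f(x) v(x) dx + [u'(x) v(x)]_0^7/2.
Choose V so that boundary terms are either known or forced to vanish.
u has homogeneous Neumann: u'(0) = u'(7/2) = 0. So [u' v]_0^7/2 = 0·v(7/2) − 0·v(0) = 0 for any v; take V = H^1(0, 7/2).
Weak formulation: find u (satisfying any essential BC) such that ∫_0^7/2 u'(x) v'(x) dx = ∫_0^7/2 f v dx for all v ∈ V (homogeneous Neumann, so boundary terms vanish).
Substituting f(x) = 5*cos(8*π*x/7), the right-hand side is ∫_0^7/2 (5*cos(8*π*x/7)) v dx.
Compatibility check (pure Neumann): taking v ≡ 1 ∈ V gives 0 = ∫_0^7/2 f dx + (0) − (0), i.e. ∫_0^7/2 f dx must equal u'(0) − u'(7/2) = 0. Indeed ∫_0^7/2 (5*cos(8*π*x/7)) dx = 0, so the data are compatible. The solution is then unique only up to an additive constant (fix it e.g. by requiring ∫_0^7/2 u dx = 0).


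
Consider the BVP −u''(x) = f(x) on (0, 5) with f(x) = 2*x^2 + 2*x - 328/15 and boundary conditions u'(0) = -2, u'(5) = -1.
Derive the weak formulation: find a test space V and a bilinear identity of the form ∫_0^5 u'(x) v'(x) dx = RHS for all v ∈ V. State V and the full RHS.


V = H^1(0, 5) (v unrestricted at boundary; u is determined up to an additive constant); weak form: ∫_0^5 u'v' dx = ∫_0^5 (2*x^2 + 2*x - 328/15) v dx − v(5) + 2·v(0) for all v ∈ V.

Multiply both sides by a test function v and integrate from 0 to 5:
  ∫_0^5 −u''(x) v(x) dx = ∫_0^5 f(x) v(x) dx.
Integrate the LHS by parts once:
  ∫_0^5 −u'' v dx = −[u'(x) v(x)]_0^5 + ∫_0^5 u'(x) v'(x) dx.
Thus ∫_0^5 u'(x) v'(x) dx = ∫_0^5 f(x) v(x) dx + [u'(x) v(x)]_0^5.
Choose V so that boundary terms are either known or forced to vanish.
u has inhomogeneous Neumann u'(0) = -2, u'(5) = -1. [u' v]_0^5 = (-1)·v(5) − (-2)·v(0) = − v(5) + 2·v(0). Take V = H^1(0, 5); boundary term becomes part of RHS.
Weak formulation: find u (satisfying any essential BC) such that ∫_0^5 u'(x) v'(x) dx = ∫_0^5 f v dx − v(5) + 2·v(0) for all v ∈ V (Neumann data are natural BCs: they enter the RHS as boundary terms).
Substituting f(x) = 2*x^2 + 2*x - 328/15, the right-hand side is ∫_0^5 (2*x^2 + 2*x - 328/15) v dx − v(5) + 2·v(0).
Compatibility check (pure Neumann): taking v ≡ 1 ∈ V gives 0 = ∫_0^5 f dx + (-1) − (-2), i.e. ∫_0^5 f dx must equal u'(0) − u'(5) = -1. Indeed ∫_0^5 (2*x^2 + 2*x - 328/15) dx = -1, so the data are compatible. The solution is then unique only up to an additive constant (fix it e.g. by requiring ∫_0^5 u dx = 0).


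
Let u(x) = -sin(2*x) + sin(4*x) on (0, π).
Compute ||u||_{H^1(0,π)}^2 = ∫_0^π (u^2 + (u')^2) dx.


||u||_{H^1(0,π)}^2 = 11*π

u'(x) = -2*cos(2*x) + 4*cos(4*x).
Expand u² and (u')² and integrate term by term on (0, π), using: for integers n ≥ 1, ∫_0^π sin²(nx) dx = ∫_0^π cos²(nx) dx = π/2; for n ≠ n', ∫_0^π sin(nx)sin(n'x) dx = ∫_0^π cos(nx)cos(n'x) dx = 0; and by product-to-sum, ∫_0^π sin(nx)cos(n'x) dx = ½∫_0^π [sin((n+n')x) + sin((n−n')x)] dx, which is 0 when n+n' is even and 2n/(n²−n'²) when n+n' is odd (it need not vanish on (0, π)).
  u² squared terms: (-1)²·∫sin(2x)² dx = 1·π/2 = π/2;  (1)²·∫sin(4x)² dx = 1·π/2 = π/2.
  u² cross terms: 2·(-1)·(1)·∫sin(2x)·sin(4x) dx = -2·(0) = 0.
  So ∫_0^π u² dx = π/2 + π/2 + 0 = π.
  (u')² squared terms: (-2)²·∫cos(2x)² dx = 4·π/2 = 2*π;  (4)²·∫cos(4x)² dx = 16·π/2 = 8*π.
  (u')² cross terms: 2·(-2)·(4)·∫cos(2x)·cos(4x) dx = -16·(0) = 0.
  So ∫_0^π (u')² dx = 2*π + 8*π + 0 = 10*π.
||u||_{H^1}^2 = (π) + (10*π) = 11*π.


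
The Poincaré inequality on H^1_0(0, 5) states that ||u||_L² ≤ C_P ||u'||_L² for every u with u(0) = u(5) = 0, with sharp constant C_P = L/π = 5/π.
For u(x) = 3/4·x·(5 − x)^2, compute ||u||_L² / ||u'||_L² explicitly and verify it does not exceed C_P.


||u||_L² / ||u'||_L² = 5*sqrt(14)/14 < C_P = 5/π.

u(x) = 3/4·x·(5 − x)^2, so u'(x) = 9*x^2/4 - 15*x + 75/4.
u(x) = 3/4·x·(5 − x)^2 vanishes at x = 0 and x = 5, so u ∈ H^1_0(0, 5). Differentiate via the product rule and integrate the resulting polynomials term by term.
  ∫_0^5 u² dx = ∫_0^5 (9*x^6/16 - 45*x^5/4 + 675*x^4/8 - 1125*x^3/4 + 5625*x^2/16) dx. Term by term:
    ∫_0^5 9*x^6/16 dx = 703125/112;  ∫_0^5 -45*x^5/4 dx = -234375/8;  ∫_0^5 675*x^4/8 dx = 421875/8;
    ∫_0^5 -1125*x^3/4 dx = -703125/16;  ∫_0^5 5625*x^2/16 dx = 234375/16.
  Sum: 703125/112 − 234375/8 + 421875/8 − 703125/16 + 234375/16 = 46875/112.
  ∫_0^5 (u')² dx = ∫_0^5 (81*x^4/16 - 135*x^3/2 + 2475*x^2/8 - 1125*x/2 + 5625/16) dx. Term by term:
    ∫_0^5 81*x^4/16 dx = 50625/16;  ∫_0^5 -135*x^3/2 dx = -84375/8;  ∫_0^5 2475*x^2/8 dx = 103125/8;
    ∫_0^5 -1125*x/2 dx = -28125/4;  ∫_0^5 5625/16 dx = 28125/16.
  Sum: 50625/16 − 84375/8 + 103125/8 − 28125/4 + 28125/16 = 1875/8.
∫_0^5 u² dx = 46875/112, so ||u||_L² = 125*sqrt(21)/28.
∫_0^5 (u')² dx = 1875/8, so ||u'||_L² = 25*sqrt(6)/4.
Ratio ||u||_L² / ||u'||_L² = 5*sqrt(14)/14.
Sharp Poincaré constant on H^1_0(0, 5) is C_P = L/π = 5/π, achieved by sin(π/5·x).
A polynomial bump cannot attain the sharp Poincaré constant (only the first sine eigenfunction does), so the ratio is strictly less than C_P, consistent with ||u||_L² ≤ C_P ||u'||_L².


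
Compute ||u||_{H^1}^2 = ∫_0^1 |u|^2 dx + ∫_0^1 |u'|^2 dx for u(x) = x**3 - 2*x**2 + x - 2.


||u||_{H^1}^2 = 80/21

The H^1 norm (squared) on an interval (0, L) is
  ||u||_{H^1}^2 = ∫_0^L u(x)^2 dx + ∫_0^L u'(x)^2 dx.
Compute u'(x) = 3*x**2 - 4*x + 1.
Then u(x)^2 = x**6 - 4*x**5 + 6*x**4 - 8*x**3 + 9*x**2 - 4*x + 4 and u'(x)^2 = 9*x**4 - 24*x**3 + 22*x**2 - 8*x + 1.
Integrate each monomial from 0 to 1 using ∫_0^1 c·x^n dx = c·1^(n+1)/(n+1):
  ∫_0^1 u(x)^2 dx = ∫_0^1 (x^6 - 4*x^5 + 6*x^4 - 8*x^3 + 9*x^2 - 4*x + 4) dx. Term by term:
    ∫_0^1 x^6 dx = 1/7;  ∫_0^1 -4*x^5 dx = -2/3;  ∫_0^1 6*x^4 dx = 6/5;
    ∫_0^1 -8*x^3 dx = -2;  ∫_0^1 9*x^2 dx = 3;  ∫_0^1 -4*x dx = -2;
    ∫_0^1 4 dx = 4.
  Sum: 1/7 − 2/3 + 6/5 − 2 + 3 − 2 + 4 = 386/105.
  ∫_0^1 u'(x)^2 dx = ∫_0^1 (9*x^4 - 24*x^3 + 22*x^2 - 8*x + 1) dx. Term by term:
    ∫_0^1 9*x^4 dx = 9/5;  ∫_0^1 -24*x^3 dx = -6;  ∫_0^1 22*x^2 dx = 22/3;
    ∫_0^1 -8*x dx = -4;  ∫_0^1 1 dx = 1.
  Sum: 9/5 − 6 + 22/3 − 4 + 1 = 2/15.
Adding: ||u||_{H^1}^2 = 386/105 + 2/15 = 80/21.


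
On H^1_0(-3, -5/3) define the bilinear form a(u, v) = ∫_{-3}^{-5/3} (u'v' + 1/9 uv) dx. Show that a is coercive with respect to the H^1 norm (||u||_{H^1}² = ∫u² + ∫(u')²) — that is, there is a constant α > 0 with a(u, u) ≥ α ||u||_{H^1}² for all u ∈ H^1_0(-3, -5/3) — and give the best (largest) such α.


α = (16 + 81*π^2)/(9*(16 + 9*π^2))

Coercivity of a(·,·) on H^1_0(-3, -5/3) means a(u, u) ≥ α ||u||_{H^1}² for every u ∈ H^1_0.
The interval has length L = 4/3, and Poincaré/coercivity depend only on L. Here a(u, u) = ∫(u')² + (1/9)·∫u².
Here 0 < c = 1/9 < 1. The condition a(u,u) ≥ α||u||_{H^1}² reads (1−α)∫(u')² ≥ (α−c)∫u². Any admissible α is ≤ 1 (rapidly oscillating u have ∫u²/∫(u')² → 0), and α = 1 would force 0 ≥ (1−c)∫u², impossible since c < 1; so 1−α > 0. By the sharp Poincaré inequality on H^1_0 of an interval of length L, ∫(u')² ≥ (π/L)²∫u² with equality for the first sine mode sin(π(x−x₀)/L) (x₀ the left endpoint), so the inequality holds for all u iff (1−α)(π/L)² ≥ α − c, i.e. α ≤ ((π/L)² + c)/((π/L)² + 1) = (1 + c(L/π)²)/(1 + (L/π)²). With (π/L)² = 9*π^2/16 and c = 1/9, the largest admissible constant is α = ((π/L)² + c)/((π/L)² + 1).
Simplifying, α = (16 + 81*π^2)/(9*(16 + 9*π^2)).
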